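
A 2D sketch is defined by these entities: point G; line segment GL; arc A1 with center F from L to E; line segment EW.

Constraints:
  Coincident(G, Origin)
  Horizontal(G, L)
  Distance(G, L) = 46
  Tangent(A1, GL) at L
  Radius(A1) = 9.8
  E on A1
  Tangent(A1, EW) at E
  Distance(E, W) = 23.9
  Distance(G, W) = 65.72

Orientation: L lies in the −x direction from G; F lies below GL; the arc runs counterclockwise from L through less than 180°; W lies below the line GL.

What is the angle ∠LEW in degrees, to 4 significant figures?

136.0°

Checks: |FE| = 9.800 ✓; ∠(FE, EW) = 90.00° ✓; |EW| = 23.90 ✓; |GW| = 65.72 ✓.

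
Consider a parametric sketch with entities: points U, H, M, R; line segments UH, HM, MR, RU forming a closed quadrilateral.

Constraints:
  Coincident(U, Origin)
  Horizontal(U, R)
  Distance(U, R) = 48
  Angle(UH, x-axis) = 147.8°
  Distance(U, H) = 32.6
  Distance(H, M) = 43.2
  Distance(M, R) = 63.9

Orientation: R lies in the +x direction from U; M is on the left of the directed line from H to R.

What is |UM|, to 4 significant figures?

46.77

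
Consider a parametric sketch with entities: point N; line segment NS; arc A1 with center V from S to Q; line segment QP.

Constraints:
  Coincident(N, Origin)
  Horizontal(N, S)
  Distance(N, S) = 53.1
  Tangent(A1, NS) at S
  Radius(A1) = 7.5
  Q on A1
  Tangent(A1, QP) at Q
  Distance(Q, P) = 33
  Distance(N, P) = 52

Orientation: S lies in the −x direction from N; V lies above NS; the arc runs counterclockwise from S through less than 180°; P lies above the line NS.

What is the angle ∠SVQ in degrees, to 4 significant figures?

73.49°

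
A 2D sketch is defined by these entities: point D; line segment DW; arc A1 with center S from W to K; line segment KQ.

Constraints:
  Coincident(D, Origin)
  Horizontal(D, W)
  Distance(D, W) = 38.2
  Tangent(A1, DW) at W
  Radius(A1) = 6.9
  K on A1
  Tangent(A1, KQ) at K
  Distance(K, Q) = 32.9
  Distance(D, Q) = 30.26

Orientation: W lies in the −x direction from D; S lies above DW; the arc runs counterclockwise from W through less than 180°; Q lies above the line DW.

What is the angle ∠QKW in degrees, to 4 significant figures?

154.8°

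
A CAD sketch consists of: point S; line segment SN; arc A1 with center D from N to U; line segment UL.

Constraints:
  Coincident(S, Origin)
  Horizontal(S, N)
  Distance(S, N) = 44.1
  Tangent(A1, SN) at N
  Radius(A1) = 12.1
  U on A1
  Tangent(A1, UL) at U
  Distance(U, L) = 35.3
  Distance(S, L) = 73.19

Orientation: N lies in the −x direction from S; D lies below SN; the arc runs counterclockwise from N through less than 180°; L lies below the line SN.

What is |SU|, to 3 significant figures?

57.5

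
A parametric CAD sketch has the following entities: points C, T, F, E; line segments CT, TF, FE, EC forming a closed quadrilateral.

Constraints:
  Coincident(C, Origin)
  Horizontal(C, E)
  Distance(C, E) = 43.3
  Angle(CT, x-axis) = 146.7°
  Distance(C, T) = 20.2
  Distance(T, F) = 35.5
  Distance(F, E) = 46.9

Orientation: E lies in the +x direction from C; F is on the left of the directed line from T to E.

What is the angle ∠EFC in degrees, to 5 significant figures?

61.721°

C is at the origin; C and E share the same y with |CE| = 43.3 and E in +x, so E = (43.3, 0). CT runs at 146.7° with |CT| = 20.2, so T = (-16.883, 11.090). F is determined by |TF| = 35.5 and |FE| = 46.9 together: it lies at the intersection of circle(T, 35.5) and circle(E, 46.9). With |TE| = 61.197, the foot of the radical line on TE is 22.923 from T and the perpendicular offset is √(35.5² − 22.923²) = 27.107. Taking the left-of-TE solution: F = (10.573, 33.594).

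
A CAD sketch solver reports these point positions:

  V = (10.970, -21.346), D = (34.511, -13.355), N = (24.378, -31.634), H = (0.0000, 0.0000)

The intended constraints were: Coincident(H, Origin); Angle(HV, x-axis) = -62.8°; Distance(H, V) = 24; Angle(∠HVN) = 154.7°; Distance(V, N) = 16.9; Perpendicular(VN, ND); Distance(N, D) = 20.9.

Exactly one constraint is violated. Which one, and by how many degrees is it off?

Perpendicular(VN, ND) — off by 8.50°.

H = (0.00, 0.00) ✓; HV at -62.80° ✓; |HV| = 24.00 ✓; ∠HVN = 154.7° ✓; |VN| = 16.90 ✓; ∠(VN, ND) = 98.50° ✗; |ND| = 20.90 ✓.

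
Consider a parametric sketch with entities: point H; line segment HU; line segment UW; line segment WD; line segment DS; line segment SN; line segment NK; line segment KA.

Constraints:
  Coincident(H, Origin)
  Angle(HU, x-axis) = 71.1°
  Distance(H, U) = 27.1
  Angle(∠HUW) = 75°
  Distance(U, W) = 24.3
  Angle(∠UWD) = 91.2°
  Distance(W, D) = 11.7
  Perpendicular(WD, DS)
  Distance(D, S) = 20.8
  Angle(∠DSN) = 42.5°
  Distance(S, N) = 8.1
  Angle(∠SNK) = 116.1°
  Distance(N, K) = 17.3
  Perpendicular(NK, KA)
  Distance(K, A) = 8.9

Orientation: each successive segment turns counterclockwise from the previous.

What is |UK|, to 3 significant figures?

28.7

∠DSN = 42.5° gives SN at 132° from the x-axis; with |SN| = 8.1, N = (-1.25, 19.8). ∠SNK = 116.1° gives NK at -164° from the x-axis; with |NK| = 17.3, K = (-17.9, 14.9). Then |UK| = |K − U| = 28.7.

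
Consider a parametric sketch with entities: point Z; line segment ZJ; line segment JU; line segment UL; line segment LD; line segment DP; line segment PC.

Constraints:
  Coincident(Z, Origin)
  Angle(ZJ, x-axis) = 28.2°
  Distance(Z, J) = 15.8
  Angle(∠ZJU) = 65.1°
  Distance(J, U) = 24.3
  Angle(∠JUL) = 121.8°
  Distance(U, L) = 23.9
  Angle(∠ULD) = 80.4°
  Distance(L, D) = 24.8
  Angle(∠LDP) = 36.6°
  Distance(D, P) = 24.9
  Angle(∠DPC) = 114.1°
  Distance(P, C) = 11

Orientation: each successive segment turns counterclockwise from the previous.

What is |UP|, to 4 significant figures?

8.758

∠ULD = 80.4° gives LD at -59.10° from the x-axis; with |LD| = 24.8, D = (-15.04, -7.905). ∠LDP = 36.6° gives DP at 84.30° from the x-axis; with |DP| = 24.9, P = (-12.57, 16.87). Then |UP| = |P − U| = 8.758.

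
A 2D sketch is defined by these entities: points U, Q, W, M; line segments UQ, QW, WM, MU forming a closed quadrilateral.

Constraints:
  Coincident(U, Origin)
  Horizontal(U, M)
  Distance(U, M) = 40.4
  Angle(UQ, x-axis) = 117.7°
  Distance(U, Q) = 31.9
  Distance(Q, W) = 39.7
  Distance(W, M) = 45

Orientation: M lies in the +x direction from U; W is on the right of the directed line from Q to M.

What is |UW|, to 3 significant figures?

10.4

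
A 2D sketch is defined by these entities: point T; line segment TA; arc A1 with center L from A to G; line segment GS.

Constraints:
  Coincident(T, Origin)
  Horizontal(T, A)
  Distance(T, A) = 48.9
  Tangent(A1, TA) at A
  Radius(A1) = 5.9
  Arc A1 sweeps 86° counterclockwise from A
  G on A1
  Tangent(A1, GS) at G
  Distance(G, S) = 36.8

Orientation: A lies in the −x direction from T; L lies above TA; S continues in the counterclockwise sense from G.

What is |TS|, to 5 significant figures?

58.453

T is at the origin; T and A share the same y with |TA| = 48.9 and A on the −x side, so A = (-48.900, 0.0000). The tangent condition forces LA to be normal to TA, so L = A + (0, 5.9) = (-48.900, 5.9000). On A1, A sits at bearing -90° from L; an 86° counterclockwise sweep puts G at bearing -4°, so G = L + 5.9·(cos -4°, sin -4°) = (-43.014, 5.4884). Tangency of A1 to GS means the radius LG is perpendicular to GS, so GS runs along (−sin -4°, cos -4°); with |GS| = 36.8, S = (-40.447, 42.199). Then |TS| = |S − T| = 58.453.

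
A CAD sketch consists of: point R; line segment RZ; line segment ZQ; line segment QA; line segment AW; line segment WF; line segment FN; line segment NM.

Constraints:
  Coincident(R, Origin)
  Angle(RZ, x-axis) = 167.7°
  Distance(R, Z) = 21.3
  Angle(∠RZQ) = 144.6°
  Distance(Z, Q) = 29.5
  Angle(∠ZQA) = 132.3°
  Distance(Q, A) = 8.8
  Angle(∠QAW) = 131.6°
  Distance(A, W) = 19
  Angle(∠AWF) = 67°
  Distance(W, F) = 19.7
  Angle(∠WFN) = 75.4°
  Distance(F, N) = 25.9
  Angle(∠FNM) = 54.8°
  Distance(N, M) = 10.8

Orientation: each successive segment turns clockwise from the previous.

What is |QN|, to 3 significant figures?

5.43

R is at the origin; RZ runs at 167.7° with length 21.3, so Z = (-20.8, 4.54). ∠RZQ = 144.6° gives ZQ at 132° from the x-axis; with |ZQ| = 29.5, Q = (-40.7, 26.4). ∠ZQA = 132.3° gives QA at 84.6° from the x-axis; with |QA| = 8.8, A = (-39.8, 35.1). ∠QAW = 131.6° gives AW at 36.2° from the x-axis; with |AW| = 19.0, W = (-24.5, 46.3). ∠AWF = 67.0° gives WF at -76.8° from the x-axis; with |WF| = 19.7, F = (-20.0, 27.2). ∠WFN = 75.4° gives FN at 179° from the x-axis; with |FN| = 25.9, N = (-45.9, 27.8). Then |QN| = |N − Q| = 5.43.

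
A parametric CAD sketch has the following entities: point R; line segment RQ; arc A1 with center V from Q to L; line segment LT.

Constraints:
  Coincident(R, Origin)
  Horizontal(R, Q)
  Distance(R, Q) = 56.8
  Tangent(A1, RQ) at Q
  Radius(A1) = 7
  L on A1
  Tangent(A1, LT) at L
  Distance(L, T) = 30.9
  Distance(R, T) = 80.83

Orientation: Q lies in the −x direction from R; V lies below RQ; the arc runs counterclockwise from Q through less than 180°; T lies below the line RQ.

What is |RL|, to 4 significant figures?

63.61

Checks: ∠(VQ, QR) = 90.00° ✓; |VL| = 7.000 ✓; ∠(VL, LT) = 90.00° ✓; |LT| = 30.90 ✓; |RT| = 80.83 ✓.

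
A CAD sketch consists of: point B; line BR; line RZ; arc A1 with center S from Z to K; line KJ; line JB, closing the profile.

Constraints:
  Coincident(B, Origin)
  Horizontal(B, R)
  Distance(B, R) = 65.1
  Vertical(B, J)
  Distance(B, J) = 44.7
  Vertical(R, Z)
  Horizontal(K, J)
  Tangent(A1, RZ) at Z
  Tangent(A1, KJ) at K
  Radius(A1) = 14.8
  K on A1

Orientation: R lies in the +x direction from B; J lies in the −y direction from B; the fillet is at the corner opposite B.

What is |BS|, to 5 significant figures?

58.516

B is at the origin; BR is horizontal with |BR| = 65.1 and R on the +x side, so R = (65.100, 0.0000). BJ is vertical with |BJ| = 44.7 and J on the −y side, so J = (0.0000, -44.700). The virtual corner opposite B is at (65.100, -44.700). A1 meets RZ tangentially, so SZ is at right angles to RZ and the tangent condition forces SK to be normal to KJ, with radius 14.8, so the center S sits 14.8 in from both sides at S = (50.300, -29.900). Then |BS| = |S − B| = 58.516.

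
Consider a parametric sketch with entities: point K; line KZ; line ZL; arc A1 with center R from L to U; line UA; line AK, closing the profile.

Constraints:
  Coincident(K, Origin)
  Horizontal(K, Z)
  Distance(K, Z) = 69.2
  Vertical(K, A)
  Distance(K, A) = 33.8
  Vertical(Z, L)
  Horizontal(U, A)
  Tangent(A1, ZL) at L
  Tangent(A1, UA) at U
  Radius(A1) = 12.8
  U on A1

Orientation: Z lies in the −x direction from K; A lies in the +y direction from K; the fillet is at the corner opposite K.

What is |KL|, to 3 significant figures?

72.3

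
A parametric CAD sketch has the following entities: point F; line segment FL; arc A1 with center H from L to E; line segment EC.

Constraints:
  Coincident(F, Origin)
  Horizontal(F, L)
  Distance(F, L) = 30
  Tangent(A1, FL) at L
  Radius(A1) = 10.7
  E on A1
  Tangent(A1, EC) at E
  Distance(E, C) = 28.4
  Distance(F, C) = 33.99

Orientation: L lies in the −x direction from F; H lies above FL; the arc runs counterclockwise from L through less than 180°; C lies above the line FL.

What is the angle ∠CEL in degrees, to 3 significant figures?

146°

Checks: F = (0.00, 0.00) ✓; |HE| = 10.70 ✓; ∠(HE, EC) = 90.00° ✓; |EC| = 28.40 ✓; |FC| = 33.99 ✓.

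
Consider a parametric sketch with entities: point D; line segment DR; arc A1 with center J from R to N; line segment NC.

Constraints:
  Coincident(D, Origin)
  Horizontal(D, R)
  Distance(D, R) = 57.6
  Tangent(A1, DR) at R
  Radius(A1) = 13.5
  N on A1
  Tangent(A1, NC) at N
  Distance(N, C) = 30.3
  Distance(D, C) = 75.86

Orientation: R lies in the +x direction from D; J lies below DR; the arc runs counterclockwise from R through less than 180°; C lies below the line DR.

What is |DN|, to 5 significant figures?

49.789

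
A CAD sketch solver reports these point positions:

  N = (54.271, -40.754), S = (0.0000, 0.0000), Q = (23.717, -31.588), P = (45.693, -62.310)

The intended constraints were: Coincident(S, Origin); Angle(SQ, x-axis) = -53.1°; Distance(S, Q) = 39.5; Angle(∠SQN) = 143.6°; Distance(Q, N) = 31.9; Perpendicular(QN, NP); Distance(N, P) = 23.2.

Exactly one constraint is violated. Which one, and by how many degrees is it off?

Perpendicular(QN, NP) — off by 5.00°.

S = (0.00, 0.00) ✓; SQ at -53.10° ✓; |SQ| = 39.50 ✓; ∠SQN = 143.6° ✓; |QN| = 31.90 ✓; ∠(QN, NP) = 95.00° ✗; |NP| = 23.20 ✓.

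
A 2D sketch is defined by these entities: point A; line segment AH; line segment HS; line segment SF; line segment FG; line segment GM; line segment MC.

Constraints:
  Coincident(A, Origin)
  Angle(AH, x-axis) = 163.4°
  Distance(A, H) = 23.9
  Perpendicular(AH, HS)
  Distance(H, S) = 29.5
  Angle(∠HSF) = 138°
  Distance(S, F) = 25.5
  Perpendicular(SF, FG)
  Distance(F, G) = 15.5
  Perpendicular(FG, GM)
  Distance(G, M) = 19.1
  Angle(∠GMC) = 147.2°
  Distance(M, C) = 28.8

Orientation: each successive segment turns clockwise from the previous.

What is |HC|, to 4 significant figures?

20.26

The perpendicularity gives GM at right angles to FG, so GM runs at -148.6°; with |GM| = 19.1, M = (-0.9377, 25.20). ∠GMC = 147.2° gives MC at 178.6° from the x-axis; with |MC| = 28.8, C = (-29.73, 25.91). Then |HC| = |C − H| = 20.26.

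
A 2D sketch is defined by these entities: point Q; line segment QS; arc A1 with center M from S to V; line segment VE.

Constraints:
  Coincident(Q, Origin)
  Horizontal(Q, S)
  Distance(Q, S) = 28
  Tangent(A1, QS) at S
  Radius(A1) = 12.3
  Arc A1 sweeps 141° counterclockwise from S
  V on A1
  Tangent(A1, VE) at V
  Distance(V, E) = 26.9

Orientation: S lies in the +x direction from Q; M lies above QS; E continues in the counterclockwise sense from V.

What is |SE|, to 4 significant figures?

40.96

Q is at the origin; QS is horizontal with |QS| = 28.0 and S on the +x side, so S = (28.00, 0.000). Since A1 is tangent to QS there, MS ⟂ QS, so M = S + (0, 12.3) = (28.00, 12.30). On A1, S sits at bearing -90° from M; a 141° counterclockwise sweep puts V at bearing 51°, so V = M + 12.3·(cos 51°, sin 51°) = (35.74, 21.86). A1 meets VE tangentially, so MV is at right angles to VE, so VE runs along (−sin 51°, cos 51°); with |VE| = 26.9, E = (14.84, 38.79). Then |SE| = |E − S| = 40.96.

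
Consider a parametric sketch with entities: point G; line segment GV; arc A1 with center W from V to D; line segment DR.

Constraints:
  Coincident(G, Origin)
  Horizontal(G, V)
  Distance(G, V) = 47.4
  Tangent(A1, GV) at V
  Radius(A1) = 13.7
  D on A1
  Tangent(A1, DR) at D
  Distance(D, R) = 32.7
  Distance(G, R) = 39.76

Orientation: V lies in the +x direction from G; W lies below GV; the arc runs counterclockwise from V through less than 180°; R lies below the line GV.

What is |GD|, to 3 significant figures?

36.2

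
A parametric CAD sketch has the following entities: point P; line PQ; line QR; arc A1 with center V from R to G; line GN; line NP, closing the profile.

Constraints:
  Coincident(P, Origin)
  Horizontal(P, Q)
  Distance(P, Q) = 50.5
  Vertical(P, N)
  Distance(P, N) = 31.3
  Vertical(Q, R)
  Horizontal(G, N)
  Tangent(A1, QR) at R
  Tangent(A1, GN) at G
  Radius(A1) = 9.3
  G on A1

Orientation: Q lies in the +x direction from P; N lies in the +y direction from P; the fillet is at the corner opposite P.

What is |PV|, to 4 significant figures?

46.71

P is at the origin; P and Q share the same y with |PQ| = 50.5 and Q on the +x side, so Q = (50.50, 0.000). P and N share the same x with |PN| = 31.3 and N on the +y side, so N = (0.000, 31.30). The virtual corner opposite P is at (50.50, 31.30). Since A1 is tangent to QR there, VR ⟂ QR and the tangent condition forces VG to be normal to GN, with radius 9.3, so the center V sits 9.3 in from both sides at V = (41.20, 22.00). Then |PV| = |V − P| = 46.71.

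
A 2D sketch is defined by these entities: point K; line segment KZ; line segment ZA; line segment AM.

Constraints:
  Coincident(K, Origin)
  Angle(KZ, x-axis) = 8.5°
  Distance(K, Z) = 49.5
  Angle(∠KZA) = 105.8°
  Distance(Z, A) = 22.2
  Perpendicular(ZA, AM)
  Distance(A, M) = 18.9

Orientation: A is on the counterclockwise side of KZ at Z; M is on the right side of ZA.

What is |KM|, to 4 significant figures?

75.49

K is at the origin; KZ runs at 8.5° with length 49.5, so Z = 49.5·(cos 8.5°, sin 8.5°) = (48.96, 7.317). ∠KZA = 105.8°, so ZA runs at 8.5° + (180° − 105.8°) = 82.70° from the x-axis; with |ZA| = 22.2, A = Z + 22.2·(cos 82.70°, sin 82.70°) = (51.78, 29.34). ZA is perpendicular to AM; with |AM| = 18.9 on the right of ZA, M = A + 18.9·(0.9919, -0.1271) = (70.52, 26.94). Then |KM| = |M − K| = 75.49.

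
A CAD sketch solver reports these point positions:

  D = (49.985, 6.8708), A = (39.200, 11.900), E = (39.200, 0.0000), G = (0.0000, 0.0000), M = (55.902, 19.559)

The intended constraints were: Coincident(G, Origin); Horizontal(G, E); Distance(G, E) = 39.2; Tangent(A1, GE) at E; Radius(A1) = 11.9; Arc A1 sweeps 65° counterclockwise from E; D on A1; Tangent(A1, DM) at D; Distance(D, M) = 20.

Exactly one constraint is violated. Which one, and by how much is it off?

Distance(D, M) = 20 — off by 6.00.

G = (0.00, 0.00) ✓; G.y = 0.00, E.y = 0.00 ✓; |GE| = 39.20 ✓; ∠(AE, EG) = 90.00° ✓; |AE| = 11.90 ✓; bearing(A→D) − bearing(A→E) = 65.00° ✓; |AD| = 11.90 ✓; ∠(AD, DM) = 90.00° ✓; |DM| = 14.00 ✗.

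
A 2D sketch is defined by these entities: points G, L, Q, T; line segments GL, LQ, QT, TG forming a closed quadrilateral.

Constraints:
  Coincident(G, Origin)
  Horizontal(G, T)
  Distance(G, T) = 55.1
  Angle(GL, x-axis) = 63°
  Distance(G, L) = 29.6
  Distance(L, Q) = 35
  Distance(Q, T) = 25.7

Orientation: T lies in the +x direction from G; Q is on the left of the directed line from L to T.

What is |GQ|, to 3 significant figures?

54.4

G is at the origin; G and T share the same y with |GT| = 55.1 and T in +x, so T = (55.1, 0). GL runs at 63.0° with |GL| = 29.6, so L = (13.4, 26.4). Q is determined by |LQ| = 35.0 and |QT| = 25.7 together: it lies at the intersection of circle(L, 35.0) and circle(T, 25.7). With |LT| = 49.3, the foot of the radical line on LT is 30.4 from L and the perpendicular offset is √(35.0² − 30.4²) = 17.4. Taking the left-of-LT solution: Q = (48.4, 24.8).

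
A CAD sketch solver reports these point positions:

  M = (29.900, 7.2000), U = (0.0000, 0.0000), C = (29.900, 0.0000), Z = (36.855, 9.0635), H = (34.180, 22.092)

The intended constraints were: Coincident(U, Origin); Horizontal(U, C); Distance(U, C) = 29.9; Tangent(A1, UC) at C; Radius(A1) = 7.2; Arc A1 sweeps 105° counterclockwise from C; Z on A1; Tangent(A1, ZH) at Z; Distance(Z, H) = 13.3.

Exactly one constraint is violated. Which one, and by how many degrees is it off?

Tangent(A1, ZH) at Z — off by 3.40°.

U = (0.00, 0.00) ✓; U.y = 0.00, C.y = 0.00 ✓; |UC| = 29.90 ✓; ∠(MC, CU) = 90.00° ✓; |MC| = 7.200 ✓; bearing(M→Z) − bearing(M→C) = 105.0° ✓; |MZ| = 7.200 ✓; ∠(MZ, ZH) = 93.40° ✗; |ZH| = 13.30 ✓.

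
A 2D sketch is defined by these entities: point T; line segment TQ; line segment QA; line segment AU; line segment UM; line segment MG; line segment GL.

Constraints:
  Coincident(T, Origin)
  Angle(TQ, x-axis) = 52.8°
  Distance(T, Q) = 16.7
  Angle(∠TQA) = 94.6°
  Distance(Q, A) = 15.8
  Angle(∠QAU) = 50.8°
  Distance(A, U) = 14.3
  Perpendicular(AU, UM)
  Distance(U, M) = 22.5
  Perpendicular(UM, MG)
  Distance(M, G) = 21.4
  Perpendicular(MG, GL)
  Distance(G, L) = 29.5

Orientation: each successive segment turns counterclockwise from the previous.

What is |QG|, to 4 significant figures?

19.93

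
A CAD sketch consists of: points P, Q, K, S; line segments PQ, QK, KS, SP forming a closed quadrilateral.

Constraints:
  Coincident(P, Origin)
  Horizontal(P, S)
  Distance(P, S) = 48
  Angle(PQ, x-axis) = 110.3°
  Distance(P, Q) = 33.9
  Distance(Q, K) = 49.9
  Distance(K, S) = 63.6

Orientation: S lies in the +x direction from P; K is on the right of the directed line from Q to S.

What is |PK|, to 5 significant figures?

22.261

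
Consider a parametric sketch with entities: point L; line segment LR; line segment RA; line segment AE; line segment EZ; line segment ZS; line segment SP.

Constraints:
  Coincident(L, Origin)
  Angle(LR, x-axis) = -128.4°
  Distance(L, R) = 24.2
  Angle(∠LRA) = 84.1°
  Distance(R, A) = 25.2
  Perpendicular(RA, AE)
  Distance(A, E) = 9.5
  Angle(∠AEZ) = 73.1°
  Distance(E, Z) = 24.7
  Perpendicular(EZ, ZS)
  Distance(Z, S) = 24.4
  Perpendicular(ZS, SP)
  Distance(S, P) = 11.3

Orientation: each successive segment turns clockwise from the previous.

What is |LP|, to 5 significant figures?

45.131

EZ is perpendicular to ZS, so ZS runs at -151.20°; with |ZS| = 24.4, S = (-35.915, -27.966). ZS is perpendicular to SP, so SP runs at 118.80°; with |SP| = 11.3, P = (-41.359, -18.064). Then |LP| = |P − L| = 45.131.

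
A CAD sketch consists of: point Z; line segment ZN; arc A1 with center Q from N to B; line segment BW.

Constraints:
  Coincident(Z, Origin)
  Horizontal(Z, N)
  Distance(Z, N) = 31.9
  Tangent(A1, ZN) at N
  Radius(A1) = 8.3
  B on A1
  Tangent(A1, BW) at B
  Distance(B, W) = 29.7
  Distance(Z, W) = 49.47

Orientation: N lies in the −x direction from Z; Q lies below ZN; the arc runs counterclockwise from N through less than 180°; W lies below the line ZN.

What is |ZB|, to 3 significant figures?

41.2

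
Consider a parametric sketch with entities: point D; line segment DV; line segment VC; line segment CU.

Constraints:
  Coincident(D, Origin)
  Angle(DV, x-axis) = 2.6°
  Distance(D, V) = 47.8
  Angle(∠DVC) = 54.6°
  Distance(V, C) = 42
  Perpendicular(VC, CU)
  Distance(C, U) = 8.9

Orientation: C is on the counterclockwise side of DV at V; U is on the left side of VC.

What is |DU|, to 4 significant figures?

33.30

∠DVC = 54.6°, so VC runs at 2.6° + (180° − 54.6°) = 128.0° from the x-axis; with |VC| = 42.0, C = V + 42.0·(cos 128.0°, sin 128.0°) = (21.89, 35.26). The perpendicularity gives CU at right angles to VC; with |CU| = 8.9 on the left of VC, U = C + 8.9·(-0.7880, -0.6157) = (14.88, 29.79). Then |DU| = |U − D| = 33.30.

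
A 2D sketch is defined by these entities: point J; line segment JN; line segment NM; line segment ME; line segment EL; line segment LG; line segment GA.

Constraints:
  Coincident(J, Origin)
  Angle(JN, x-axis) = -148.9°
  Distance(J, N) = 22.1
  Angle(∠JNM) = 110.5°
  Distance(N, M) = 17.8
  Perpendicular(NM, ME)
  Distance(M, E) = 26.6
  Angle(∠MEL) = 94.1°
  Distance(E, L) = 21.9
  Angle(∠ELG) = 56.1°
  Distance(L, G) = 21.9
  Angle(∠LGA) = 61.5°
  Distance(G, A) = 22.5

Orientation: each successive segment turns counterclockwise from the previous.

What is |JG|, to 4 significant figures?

18.59

J is at the origin; JN runs at -148.9° with length 22.1, so N = (-18.92, -11.42). ∠JNM = 110.5° gives NM at -79.40° from the x-axis; with |NM| = 17.8, M = (-15.65, -28.91). NM is perpendicular to ME, so ME runs at 10.60°; with |ME| = 26.6, E = (10.50, -24.02). ∠MEL = 94.1° gives EL at 96.50° from the x-axis; with |EL| = 21.9, L = (8.018, -2.259). ∠ELG = 56.1° gives LG at -139.6° from the x-axis; with |LG| = 21.9, G = (-8.660, -16.45). Then |JG| = |G − J| = 18.59.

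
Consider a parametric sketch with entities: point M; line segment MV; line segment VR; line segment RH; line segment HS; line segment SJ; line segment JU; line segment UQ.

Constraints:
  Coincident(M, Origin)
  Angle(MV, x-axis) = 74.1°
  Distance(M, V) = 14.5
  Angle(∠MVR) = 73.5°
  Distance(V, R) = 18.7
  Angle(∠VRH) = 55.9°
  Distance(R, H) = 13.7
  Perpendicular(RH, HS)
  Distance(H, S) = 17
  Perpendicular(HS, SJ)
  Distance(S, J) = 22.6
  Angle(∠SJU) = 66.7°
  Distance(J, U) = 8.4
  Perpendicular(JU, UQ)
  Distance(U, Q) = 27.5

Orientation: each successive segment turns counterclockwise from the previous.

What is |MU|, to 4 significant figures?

25.76

M is at the origin; MV runs at 74.1° with length 14.5, so V = (3.972, 13.95). ∠MVR = 73.5° gives VR at -179.4° from the x-axis; with |VR| = 18.7, R = (-14.73, 13.75). ∠VRH = 55.9° gives RH at -55.30° from the x-axis; with |RH| = 13.7, H = (-6.927, 2.486). The perpendicularity gives HS at right angles to RH, so HS runs at 34.70°; with |HS| = 17.0, S = (7.049, 12.16). HS is perpendicular to SJ, so SJ runs at 124.7°; with |SJ| = 22.6, J = (-5.817, 30.74). ∠SJU = 66.7° gives JU at -122.0° from the x-axis; with |JU| = 8.4, U = (-10.27, 23.62). Then |MU| = |U − M| = 25.76.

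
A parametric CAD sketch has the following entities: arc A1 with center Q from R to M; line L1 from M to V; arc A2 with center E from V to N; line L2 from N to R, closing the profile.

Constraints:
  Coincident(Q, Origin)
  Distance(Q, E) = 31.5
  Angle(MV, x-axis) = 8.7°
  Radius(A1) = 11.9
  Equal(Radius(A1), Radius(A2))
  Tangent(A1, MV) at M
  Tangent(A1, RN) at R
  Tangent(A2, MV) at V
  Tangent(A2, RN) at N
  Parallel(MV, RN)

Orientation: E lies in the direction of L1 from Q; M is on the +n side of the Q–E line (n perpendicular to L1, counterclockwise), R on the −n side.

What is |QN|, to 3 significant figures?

33.7

The slot axis is L1's direction at 8.7°, so u = (cos 8.7°, sin 8.7°) = (0.988, 0.151) and n = (−sin 8.7°, cos 8.7°) = (-0.151, 0.988). Q is at the origin and E lies 31.5 along u from Q, so E = 31.5·u = (31.1, 4.76). Tangency of A1 to both parallel lines with radius 11.9 puts M and R at Q ± 11.9·n: M = (-1.80, 11.8), R = (1.80, -11.8). Equal radii place V and N the same way about E: V = E + 11.9·n = (29.3, 16.5), N = E − 11.9·n = (32.9, -7.00). Then |QN| = |N − Q| = 33.7.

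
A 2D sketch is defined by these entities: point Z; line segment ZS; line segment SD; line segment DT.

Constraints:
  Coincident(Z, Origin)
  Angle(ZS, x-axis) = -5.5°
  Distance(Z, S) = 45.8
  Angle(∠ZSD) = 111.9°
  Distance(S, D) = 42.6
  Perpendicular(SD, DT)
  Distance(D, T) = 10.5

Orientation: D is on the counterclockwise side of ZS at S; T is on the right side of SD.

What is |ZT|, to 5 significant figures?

79.815

Z is at the origin; ZS runs at -5.5° with length 45.8, so S = 45.8·(cos -5.5°, sin -5.5°) = (45.589, -4.3897). ∠ZSD = 111.9°, so SD runs at -5.5° + (180° − 111.9°) = 62.600° from the x-axis; with |SD| = 42.6, D = S + 42.6·(cos 62.600°, sin 62.600°) = (65.194, 33.431). SD is perpendicular to DT; with |DT| = 10.5 on the right of SD, T = D + 10.5·(0.88782, -0.46020) = (74.516, 28.599). Then |ZT| = |T − Z| = 79.815.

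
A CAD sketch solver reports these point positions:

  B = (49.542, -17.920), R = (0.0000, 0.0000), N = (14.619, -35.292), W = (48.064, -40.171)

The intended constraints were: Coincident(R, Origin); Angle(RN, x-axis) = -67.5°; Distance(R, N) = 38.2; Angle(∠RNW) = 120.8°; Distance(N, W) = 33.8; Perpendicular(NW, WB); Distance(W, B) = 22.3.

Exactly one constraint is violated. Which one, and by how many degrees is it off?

Perpendicular(NW, WB) — off by 4.50°.

R = (0.00, 0.00) ✓; RN at -67.50° ✓; |RN| = 38.20 ✓; ∠RNW = 120.8° ✓; |NW| = 33.80 ✓; ∠(NW, WB) = 94.50° ✗; |WB| = 22.30 ✓.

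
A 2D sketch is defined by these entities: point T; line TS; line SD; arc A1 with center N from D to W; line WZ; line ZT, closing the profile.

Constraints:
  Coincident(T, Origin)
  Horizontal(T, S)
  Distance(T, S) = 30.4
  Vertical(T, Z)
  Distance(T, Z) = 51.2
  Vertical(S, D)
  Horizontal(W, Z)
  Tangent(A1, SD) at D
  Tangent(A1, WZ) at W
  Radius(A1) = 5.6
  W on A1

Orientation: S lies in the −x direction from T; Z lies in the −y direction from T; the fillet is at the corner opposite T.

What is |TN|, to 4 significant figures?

51.91

T is at the origin; TS is horizontal with |TS| = 30.4 and S on the −x side, so S = (-30.40, 0.000). T and Z share the same x with |TZ| = 51.2 and Z on the −y side, so Z = (0.000, -51.20). The virtual corner opposite T is at (-30.40, -51.20). The tangent condition forces ND to be normal to SD and A1 meets WZ tangentially, so NW is at right angles to WZ, with radius 5.6, so the center N sits 5.6 in from both sides at N = (-24.80, -45.60). Then |TN| = |N − T| = 51.91.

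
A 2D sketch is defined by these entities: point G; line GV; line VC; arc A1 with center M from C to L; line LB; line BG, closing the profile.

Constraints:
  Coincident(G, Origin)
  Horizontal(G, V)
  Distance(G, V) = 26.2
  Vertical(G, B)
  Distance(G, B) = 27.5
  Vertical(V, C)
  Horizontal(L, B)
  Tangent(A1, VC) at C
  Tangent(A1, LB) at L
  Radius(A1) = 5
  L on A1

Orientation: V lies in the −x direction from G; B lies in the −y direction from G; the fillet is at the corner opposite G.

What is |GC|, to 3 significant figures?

34.5

G is at the origin; G and V share the same y with |GV| = 26.2 and V on the −x side, so V = (-26.2, 0.00). GB is vertical with |GB| = 27.5 and B on the −y side, so B = (0.00, -27.5). The virtual corner opposite G is at (-26.2, -27.5). A1 meets VC tangentially, so MC is at right angles to VC and tangency of A1 to LB means the radius ML is perpendicular to LB, with radius 5.0, so the center M sits 5.0 in from both sides at M = (-21.2, -22.5). That places the tangent points at C = (-26.2, -22.5) on VC and L = (-21.2, -27.5) on LB. Then |GC| = |C − G| = 34.5.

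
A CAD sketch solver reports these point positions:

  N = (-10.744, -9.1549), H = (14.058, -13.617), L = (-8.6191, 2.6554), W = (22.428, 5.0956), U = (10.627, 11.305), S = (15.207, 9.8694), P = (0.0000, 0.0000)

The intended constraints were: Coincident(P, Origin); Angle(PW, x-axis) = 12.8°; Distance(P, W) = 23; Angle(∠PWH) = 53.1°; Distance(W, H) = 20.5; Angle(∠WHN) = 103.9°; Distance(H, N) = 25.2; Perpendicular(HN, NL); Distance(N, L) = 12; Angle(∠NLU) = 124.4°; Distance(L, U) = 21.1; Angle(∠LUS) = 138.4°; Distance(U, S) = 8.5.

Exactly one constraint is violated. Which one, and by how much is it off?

Distance(U, S) = 8.5 — off by 3.70.

P = (0.00, 0.00) ✓; PW at 12.80° ✓; |PW| = 23.00 ✓; ∠PWH = 53.10° ✓; |WH| = 20.50 ✓; ∠WHN = 103.9° ✓; |HN| = 25.20 ✓; ∠(HN, NL) = 90.00° ✓; |NL| = 12.00 ✓; ∠NLU = 124.4° ✓; |LU| = 21.10 ✓; ∠LUS = 138.4° ✓; |US| = 4.800 ✗.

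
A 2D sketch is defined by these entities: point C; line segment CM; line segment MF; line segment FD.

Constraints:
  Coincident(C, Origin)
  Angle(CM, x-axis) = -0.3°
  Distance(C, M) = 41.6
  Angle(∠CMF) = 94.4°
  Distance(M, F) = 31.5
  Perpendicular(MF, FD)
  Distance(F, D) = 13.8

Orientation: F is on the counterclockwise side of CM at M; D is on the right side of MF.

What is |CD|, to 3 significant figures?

65.3

∠CMF = 94.4°, so MF runs at -0.3° + (180° − 94.4°) = 85.3° from the x-axis; with |MF| = 31.5, F = M + 31.5·(cos 85.3°, sin 85.3°) = (44.2, 31.2). MF ⟂ FD; with |FD| = 13.8 on the right of MF, D = F + 13.8·(0.997, -0.0819) = (57.9, 30.0). Then |CD| = |D − C| = 65.3.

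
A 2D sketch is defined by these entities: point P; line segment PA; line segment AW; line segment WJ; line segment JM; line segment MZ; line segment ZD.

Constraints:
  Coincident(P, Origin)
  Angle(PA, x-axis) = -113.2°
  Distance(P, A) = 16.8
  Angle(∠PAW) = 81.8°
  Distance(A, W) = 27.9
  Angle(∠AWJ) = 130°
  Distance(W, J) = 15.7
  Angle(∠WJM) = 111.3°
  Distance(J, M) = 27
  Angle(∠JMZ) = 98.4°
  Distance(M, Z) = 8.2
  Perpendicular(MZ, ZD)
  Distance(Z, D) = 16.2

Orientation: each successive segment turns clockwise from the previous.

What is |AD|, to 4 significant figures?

28.97

P is at the origin; PA runs at -113.2° with length 16.8, so A = (-6.618, -15.44). ∠PAW = 81.8° gives AW at 148.6° from the x-axis; with |AW| = 27.9, W = (-30.43, -0.9053). ∠AWJ = 130.0° gives WJ at 98.60° from the x-axis; with |WJ| = 15.7, J = (-32.78, 14.62). ∠WJM = 111.3° gives JM at 29.90° from the x-axis; with |JM| = 27.0, M = (-9.374, 28.08). ∠JMZ = 98.4° gives MZ at -51.70° from the x-axis; with |MZ| = 8.2, Z = (-4.292, 21.64). MZ is perpendicular to ZD, so ZD runs at -141.7°; with |ZD| = 16.2, D = (-17.00, 11.60). Then |AD| = |D − A| = 28.97.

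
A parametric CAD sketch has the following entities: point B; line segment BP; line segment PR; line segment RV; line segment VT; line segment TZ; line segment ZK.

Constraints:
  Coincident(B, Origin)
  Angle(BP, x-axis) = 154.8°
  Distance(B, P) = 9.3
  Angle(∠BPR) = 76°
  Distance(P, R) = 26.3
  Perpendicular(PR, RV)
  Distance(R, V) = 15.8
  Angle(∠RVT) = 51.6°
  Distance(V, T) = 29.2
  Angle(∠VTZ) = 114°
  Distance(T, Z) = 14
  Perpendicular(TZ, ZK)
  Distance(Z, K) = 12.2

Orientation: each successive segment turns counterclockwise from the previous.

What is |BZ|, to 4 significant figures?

25.35

B is at the origin; BP runs at 154.8° with length 9.3, so P = (-8.415, 3.960). ∠BPR = 76.0° gives PR at -101.2° from the x-axis; with |PR| = 26.3, R = (-13.52, -21.84). PR is perpendicular to RV, so RV runs at -11.20°; with |RV| = 15.8, V = (1.976, -24.91). ∠RVT = 51.6° gives VT at 117.2° from the x-axis; with |VT| = 29.2, T = (-11.37, 1.063). ∠VTZ = 114.0° gives TZ at -176.8° from the x-axis; with |TZ| = 14.0, Z = (-25.35, 0.2812). Then |BZ| = |Z − B| = 25.35.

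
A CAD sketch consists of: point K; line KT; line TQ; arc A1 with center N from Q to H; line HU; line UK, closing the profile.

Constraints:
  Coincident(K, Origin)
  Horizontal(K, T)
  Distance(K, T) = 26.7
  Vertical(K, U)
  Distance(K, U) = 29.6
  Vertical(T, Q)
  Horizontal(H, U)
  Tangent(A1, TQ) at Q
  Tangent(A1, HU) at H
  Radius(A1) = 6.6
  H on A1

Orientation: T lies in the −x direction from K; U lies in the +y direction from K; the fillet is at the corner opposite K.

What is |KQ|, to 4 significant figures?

35.24

The virtual corner opposite K is at (-26.70, 29.60). The tangent condition forces NQ to be normal to TQ and since A1 is tangent to HU there, NH ⟂ HU, with radius 6.6, so the center N sits 6.6 in from both sides at N = (-20.10, 23.00). That places the tangent points at Q = (-26.70, 23.00) on TQ and H = (-20.10, 29.60) on HU. Then |KQ| = |Q − K| = 35.24.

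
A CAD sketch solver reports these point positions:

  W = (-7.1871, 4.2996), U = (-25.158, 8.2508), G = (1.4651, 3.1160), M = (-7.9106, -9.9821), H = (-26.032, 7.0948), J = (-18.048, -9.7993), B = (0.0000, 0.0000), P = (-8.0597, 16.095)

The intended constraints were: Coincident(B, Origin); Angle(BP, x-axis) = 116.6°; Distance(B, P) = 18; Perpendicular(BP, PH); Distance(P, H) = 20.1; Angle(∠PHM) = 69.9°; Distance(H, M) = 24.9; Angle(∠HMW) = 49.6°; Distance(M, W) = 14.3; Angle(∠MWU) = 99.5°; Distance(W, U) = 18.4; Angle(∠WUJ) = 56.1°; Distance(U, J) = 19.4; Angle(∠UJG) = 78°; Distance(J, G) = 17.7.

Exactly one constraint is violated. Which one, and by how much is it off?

Distance(J, G) = 17.7 — off by 5.70.

B = (0.00, 0.00) ✓; BP at 116.6° ✓; |BP| = 18.00 ✓; ∠(BP, PH) = 90.00° ✓; |PH| = 20.10 ✓; ∠PHM = 69.90° ✓; |HM| = 24.90 ✓; ∠HMW = 49.60° ✓; |MW| = 14.30 ✓; ∠MWU = 99.50° ✓; |WU| = 18.40 ✓; ∠WUJ = 56.10° ✓; |UJ| = 19.40 ✓; ∠UJG = 78.00° ✓; |JG| = 23.40 ✗.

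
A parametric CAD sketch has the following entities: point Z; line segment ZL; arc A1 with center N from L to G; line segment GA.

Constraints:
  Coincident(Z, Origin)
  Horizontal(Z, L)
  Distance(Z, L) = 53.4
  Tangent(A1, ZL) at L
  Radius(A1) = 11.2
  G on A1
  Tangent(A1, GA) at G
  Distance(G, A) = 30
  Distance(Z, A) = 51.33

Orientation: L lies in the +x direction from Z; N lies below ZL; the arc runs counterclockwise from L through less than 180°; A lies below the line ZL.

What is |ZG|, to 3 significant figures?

43.4

Checks: ∠(NL, LZ) = 90.00° ✓; |NL| = 11.20 ✓; |NG| = 11.20 ✓; ∠(NG, GA) = 90.00° ✓; |GA| = 30.00 ✓; |ZA| = 51.33 ✓.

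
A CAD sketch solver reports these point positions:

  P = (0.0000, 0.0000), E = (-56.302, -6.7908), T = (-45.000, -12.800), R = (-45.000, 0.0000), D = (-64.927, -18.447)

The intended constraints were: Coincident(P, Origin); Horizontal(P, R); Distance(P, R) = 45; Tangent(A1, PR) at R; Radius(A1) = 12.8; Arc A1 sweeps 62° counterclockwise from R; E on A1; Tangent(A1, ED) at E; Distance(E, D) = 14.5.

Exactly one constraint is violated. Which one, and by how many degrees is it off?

Tangent(A1, ED) at E — off by 8.50°.

P = (0.00, 0.00) ✓; P.y = 0.00, R.y = 0.00 ✓; |PR| = 45.00 ✓; ∠(TR, RP) = 90.00° ✓; |TR| = 12.80 ✓; bearing(T→E) − bearing(T→R) = 62.00° ✓; |TE| = 12.80 ✓; ∠(TE, ED) = 98.50° ✗; |ED| = 14.50 ✓.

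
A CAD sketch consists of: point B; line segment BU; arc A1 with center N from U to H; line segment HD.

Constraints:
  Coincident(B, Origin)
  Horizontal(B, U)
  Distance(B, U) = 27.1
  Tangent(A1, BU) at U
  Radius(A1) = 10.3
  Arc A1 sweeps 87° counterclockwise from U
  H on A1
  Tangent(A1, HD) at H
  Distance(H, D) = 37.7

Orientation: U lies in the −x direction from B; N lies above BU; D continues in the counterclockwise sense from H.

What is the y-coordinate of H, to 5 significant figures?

9.7609

B is at the origin; BU is horizontal with |BU| = 27.1 and U on the −x side, so U = (-27.100, 0.0000). The tangent condition forces NU to be normal to BU, so N = U + (0, 10.3) = (-27.100, 10.300). On A1, U sits at bearing -90° from N; an 87° counterclockwise sweep puts H at bearing -3°, so H = N + 10.3·(cos -3°, sin -3°) = (-16.814, 9.7609). So H.y = 9.7609.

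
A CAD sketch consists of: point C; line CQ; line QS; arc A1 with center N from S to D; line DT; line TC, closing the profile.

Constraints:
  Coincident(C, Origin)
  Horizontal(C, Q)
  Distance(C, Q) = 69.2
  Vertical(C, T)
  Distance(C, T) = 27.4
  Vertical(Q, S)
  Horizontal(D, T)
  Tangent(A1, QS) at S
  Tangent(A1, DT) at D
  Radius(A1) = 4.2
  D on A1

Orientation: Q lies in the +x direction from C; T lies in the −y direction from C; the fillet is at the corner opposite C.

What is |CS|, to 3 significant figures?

73.0

The virtual corner opposite C is at (69.2, -27.4). A1 meets QS tangentially, so NS is at right angles to QS and since A1 is tangent to DT there, ND ⟂ DT, with radius 4.2, so the center N sits 4.2 in from both sides at N = (65.0, -23.2). That places the tangent points at S = (69.2, -23.2) on QS and D = (65.0, -27.4) on DT. Then |CS| = |S − C| = 73.0.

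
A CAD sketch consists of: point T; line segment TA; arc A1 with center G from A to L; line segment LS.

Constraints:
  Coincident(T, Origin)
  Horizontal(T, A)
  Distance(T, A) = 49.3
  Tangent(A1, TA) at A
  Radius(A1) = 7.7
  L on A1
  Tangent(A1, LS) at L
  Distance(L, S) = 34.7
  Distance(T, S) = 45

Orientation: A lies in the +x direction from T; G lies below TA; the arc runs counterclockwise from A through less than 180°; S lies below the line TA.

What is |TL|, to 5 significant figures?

42.578

T is at the origin; T and A share the same y with |TA| = 49.3 and A on the +x side, so A = (49.300, 0.0000). Since A1 is tangent to TA there, GA ⟂ TA, so G = A + (0, -7.7) = (49.300, -7.7000). Since GL ⟂ LS (tangency), |GS| = √(7.7² + 34.7²) = 35.544 regardless of where L sits on A1. So S lies on both circle(T, 45.0) and circle(G, 35.544); the below-TA intersection is S = (27.400, -35.696). L is the foot of the tangent from S: L = (42.351, -4.3823).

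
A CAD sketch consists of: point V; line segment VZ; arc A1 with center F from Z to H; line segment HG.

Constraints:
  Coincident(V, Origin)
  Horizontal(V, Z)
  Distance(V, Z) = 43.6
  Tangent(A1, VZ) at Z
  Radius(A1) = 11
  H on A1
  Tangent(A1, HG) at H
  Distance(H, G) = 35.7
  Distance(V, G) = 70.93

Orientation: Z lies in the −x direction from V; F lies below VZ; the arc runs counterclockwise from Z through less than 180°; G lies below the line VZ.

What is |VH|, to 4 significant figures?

55.79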